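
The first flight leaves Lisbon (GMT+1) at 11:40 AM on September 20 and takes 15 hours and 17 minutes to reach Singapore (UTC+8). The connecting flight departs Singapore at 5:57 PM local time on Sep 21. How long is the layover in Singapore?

Convert departure to UTC: 11:40 AM − 1:00 = 10:40 AM UTC on Sep 20.
Add 15 hours 17 minutes flight time → 1:57 AM UTC (Sep 21).
Singapore is UTC+8:00, so local arrival = 1:57 AM + 8:00 = 9:57 AM on Sep 21.
Layover = 5:57 PM − 9:57 AM = 8 hours.

8 hours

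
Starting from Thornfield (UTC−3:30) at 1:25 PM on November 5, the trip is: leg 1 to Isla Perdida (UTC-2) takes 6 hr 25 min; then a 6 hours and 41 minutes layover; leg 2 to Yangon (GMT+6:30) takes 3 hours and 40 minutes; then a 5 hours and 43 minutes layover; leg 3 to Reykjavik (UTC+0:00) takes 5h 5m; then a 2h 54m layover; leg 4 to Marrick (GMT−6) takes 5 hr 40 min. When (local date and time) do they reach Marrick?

11:03 PM on Nov 6

Convert departure to UTC: 1:25 PM + 3:30 = 4:55 PM UTC on Nov 5.
Add 6 hours 25 minutes leg 1 → 11:20 PM UTC.
Add 6 hours 41 minutes layover in Isla Perdida → 6:01 AM UTC (Nov 6).
Add 3 hours and 40 minutes leg 2 → 9:41 AM UTC.
Add 5 hours and 43 minutes layover in Yangon → 3:24 PM UTC.
Add 5 hours 5 minutes leg 3 → 8:29 PM UTC.
Add 2 hours 54 minutes layover in Reykjavik → 11:23 PM UTC.
Add 5 hours and 40 minutes leg 4 → 5:03 AM UTC (Nov 7).
Marrick is UTC−6:00, so local arrival = 5:03 AM − 6:00 = 11:03 PM on Nov 6.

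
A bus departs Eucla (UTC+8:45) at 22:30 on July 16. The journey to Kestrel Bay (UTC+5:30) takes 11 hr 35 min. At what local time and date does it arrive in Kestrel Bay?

06:50 on Jul 17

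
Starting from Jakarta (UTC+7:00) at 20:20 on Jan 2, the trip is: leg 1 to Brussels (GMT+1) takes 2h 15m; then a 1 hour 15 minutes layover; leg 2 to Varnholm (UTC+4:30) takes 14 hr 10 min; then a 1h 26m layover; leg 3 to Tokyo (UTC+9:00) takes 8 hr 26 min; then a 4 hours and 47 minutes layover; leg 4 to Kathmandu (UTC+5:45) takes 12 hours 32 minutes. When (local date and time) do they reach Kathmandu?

15:56 on January 4

Convert departure to UTC: 20:20 − 7:00 = 13:20 UTC on Jan 2.
Add 2 hours and 15 minutes leg 1 → 15:35 UTC.
Add 1 hour 15 minutes layover in Brussels → 16:50 UTC.
Add 14 hours 10 minutes leg 2 → 07:00 UTC (Jan 3).
Add 1 hour 26 minutes layover in Varnholm → 08:26 UTC.
Add 8 hours and 26 minutes leg 3 → 16:52 UTC.
Add 4 hours and 47 minutes layover in Tokyo → 21:39 UTC.
Add 12 hours 32 minutes leg 4 → 10:11 UTC (Jan 4).
Kathmandu is UTC+5:45, so local arrival = 10:11 + 5:45 = 15:56 on Jan 4.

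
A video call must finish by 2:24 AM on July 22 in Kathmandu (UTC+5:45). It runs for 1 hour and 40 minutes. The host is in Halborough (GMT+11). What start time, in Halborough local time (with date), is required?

Target end time in UTC: 2:24 AM − 5:45 = 8:39 PM on Jul 21.
Subtract 1 hour 40 minutes → start 6:59 PM UTC on Jul 21.
Halborough is UTC+11:00: 6:59 PM + 11:00 = 5:59 AM on Jul 22.

5:59 AM on July 22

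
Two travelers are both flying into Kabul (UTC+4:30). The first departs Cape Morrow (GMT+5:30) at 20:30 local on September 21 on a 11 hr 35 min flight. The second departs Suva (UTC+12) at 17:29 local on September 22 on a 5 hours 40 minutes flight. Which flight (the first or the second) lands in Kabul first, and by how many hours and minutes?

Flight 1 in UTC: 20:30 − 5:30 = 15:00 on Sep 21.
+11 hours and 35 minutes → arrive 02:35 UTC on Sep 22.
Flight 2 in UTC: 17:29 − 12:00 = 05:29 on Sep 22.
+5 hours 40 minutes → arrive 11:09 UTC on Sep 22.
Flight 1 lands earlier by 8 hours 34 minutes.

the first, by 8 hours 34 minutes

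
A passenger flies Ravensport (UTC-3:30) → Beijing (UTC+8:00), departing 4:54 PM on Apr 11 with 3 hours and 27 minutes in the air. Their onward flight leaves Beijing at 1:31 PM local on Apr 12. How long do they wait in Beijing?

Convert departure to UTC: 4:54 PM + 3:30 = 8:24 PM UTC on Apr 11.
Add 3 hours 27 minutes flight time → 11:51 PM UTC.
Beijing is UTC+8:00, so local arrival = 11:51 PM + 8:00 = 7:51 AM on Apr 12.
Layover = 1:31 PM − 7:51 AM = 5 hours 40 minutes.

5 hours 40 minutes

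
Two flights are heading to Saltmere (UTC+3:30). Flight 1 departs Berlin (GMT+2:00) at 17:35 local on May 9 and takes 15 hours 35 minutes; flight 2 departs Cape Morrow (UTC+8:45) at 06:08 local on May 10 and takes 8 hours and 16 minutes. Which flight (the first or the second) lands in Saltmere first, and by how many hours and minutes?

Flight 1 in UTC: 17:35 − 2:00 = 15:35 on May 9.
+15 hours and 35 minutes → arrive 07:10 UTC on May 10.
Flight 2 in UTC: 06:08 − 8:45 = 21:23 on May 9.
+8 hours and 16 minutes → arrive 05:39 UTC on May 10.
Flight 2 lands earlier by 1 hour 31 minutes.

the second, by 1 hour 31 minutes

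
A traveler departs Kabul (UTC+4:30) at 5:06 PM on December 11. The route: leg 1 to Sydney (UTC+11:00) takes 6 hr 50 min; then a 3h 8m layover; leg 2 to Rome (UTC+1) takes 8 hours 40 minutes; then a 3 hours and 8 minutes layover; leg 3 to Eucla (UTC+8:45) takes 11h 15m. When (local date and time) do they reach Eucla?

Convert departure to UTC: 5:06 PM − 4:30 = 12:36 PM UTC on Dec 11.
Add 6 hours 50 minutes leg 1 → 7:26 PM UTC.
Add 3 hours and 8 minutes layover in Sydney → 10:34 PM UTC.
Add 8 hours and 40 minutes leg 2 → 7:14 AM UTC (Dec 12).
Add 3 hours and 8 minutes layover in Rome → 10:22 AM UTC.
Add 11 hours 15 minutes leg 3 → 9:37 PM UTC.
Eucla is UTC+8:45, so local arrival = 9:37 PM + 8:45 = 6:22 AM on Dec 13.

6:22 AM on December 13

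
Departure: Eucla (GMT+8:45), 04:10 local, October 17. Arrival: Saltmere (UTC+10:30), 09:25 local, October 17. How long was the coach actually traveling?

Departure in UTC: 04:10 − 8:45 = 19:25 on Oct 16.
Arrival in UTC: 09:25 − 10:30 = 22:55 on Oct 16.
Elapsed = 22:55 − 19:25 = 3 hours 30 minutes.

3 hours 30 minutes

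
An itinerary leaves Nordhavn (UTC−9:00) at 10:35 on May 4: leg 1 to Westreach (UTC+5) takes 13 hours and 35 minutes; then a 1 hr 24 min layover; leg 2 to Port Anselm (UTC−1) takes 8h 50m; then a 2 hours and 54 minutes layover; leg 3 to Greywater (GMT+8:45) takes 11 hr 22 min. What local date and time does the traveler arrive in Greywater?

18:25 on May 6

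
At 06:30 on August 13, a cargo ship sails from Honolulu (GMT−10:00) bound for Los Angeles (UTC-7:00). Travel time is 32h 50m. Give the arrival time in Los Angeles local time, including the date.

Convert departure to UTC: 06:30 + 10:00 = 16:30 UTC on Aug 13.
Add 32 hours and 50 minutes travel time → 01:20 UTC (Aug 15).
Los Angeles is UTC−7:00, so local arrival = 01:20 − 7:00 = 18:20 on Aug 14.

18:20 on August 14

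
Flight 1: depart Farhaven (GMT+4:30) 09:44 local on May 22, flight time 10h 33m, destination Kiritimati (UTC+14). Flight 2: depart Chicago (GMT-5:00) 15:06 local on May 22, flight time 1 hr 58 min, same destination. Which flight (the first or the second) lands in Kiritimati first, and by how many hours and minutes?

the first, by 6 hours 17 minutes

Flight 1 in UTC: 09:44 − 4:30 = 05:14 on May 22.
+10 hours 33 minutes → arrive 15:47 UTC on May 22.
Flight 2 in UTC: 15:06 + 5:00 = 20:06 on May 22.
+1 hour 58 minutes → arrive 22:04 UTC on May 22.
Flight 1 lands earlier by 6 hours 17 minutes.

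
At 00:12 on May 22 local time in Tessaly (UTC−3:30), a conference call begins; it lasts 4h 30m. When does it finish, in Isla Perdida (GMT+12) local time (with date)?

20:12 on May 22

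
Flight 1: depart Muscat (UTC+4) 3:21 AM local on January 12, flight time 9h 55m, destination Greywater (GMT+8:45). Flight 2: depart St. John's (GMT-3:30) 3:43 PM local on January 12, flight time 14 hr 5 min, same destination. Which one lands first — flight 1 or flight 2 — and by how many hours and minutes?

Flight 1 in UTC: 3:21 AM − 4:00 = 11:21 PM on Jan 11.
+9 hours 55 minutes → arrive 9:16 AM UTC on Jan 12.
Flight 2 in UTC: 3:43 PM + 3:30 = 7:13 PM on Jan 12.
+14 hours 5 minutes → arrive 9:18 AM UTC on Jan 13.
Flight 1 lands earlier by 24 hours 2 minutes.

the first, by 24 hours 2 minutes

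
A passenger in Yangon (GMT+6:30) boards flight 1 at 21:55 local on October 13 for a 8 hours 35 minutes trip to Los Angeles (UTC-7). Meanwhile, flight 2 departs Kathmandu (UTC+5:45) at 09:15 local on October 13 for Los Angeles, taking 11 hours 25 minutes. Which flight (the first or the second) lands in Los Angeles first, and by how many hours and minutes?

the second, by 9 hours 5 minutes

Flight 1 in UTC: 21:55 − 6:30 = 15:25 on Oct 13.
+8 hours 35 minutes → arrive 00:00 UTC on Oct 14.
Flight 2 in UTC: 09:15 − 5:45 = 03:30 on Oct 13.
+11 hours 25 minutes → arrive 14:55 UTC on Oct 13.
Flight 2 lands earlier by 9 hours 5 minutes.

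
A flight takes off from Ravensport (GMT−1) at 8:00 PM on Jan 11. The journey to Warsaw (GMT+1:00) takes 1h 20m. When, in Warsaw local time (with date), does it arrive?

11:20 PM on January 11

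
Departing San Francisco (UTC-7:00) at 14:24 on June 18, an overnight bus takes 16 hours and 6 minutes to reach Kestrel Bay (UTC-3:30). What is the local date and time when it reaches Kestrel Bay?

Kestrel Bay is 3:30 ahead of San Francisco.
After 16 hours and 6 minutes it is 06:30 (Jun 19) in San Francisco.
Shift by the zone difference: 06:30 + 3:30 = 10:00 on Jun 19 in Kestrel Bay.

10:00 on June 19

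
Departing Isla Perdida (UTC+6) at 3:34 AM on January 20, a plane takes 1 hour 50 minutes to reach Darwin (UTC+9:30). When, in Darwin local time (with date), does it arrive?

8:54 AM on January 20

Convert departure to UTC: 3:34 AM − 6:00 = 9:34 PM UTC on Jan 19.
Add 1 hour 50 minutes travel time → 11:24 PM UTC.
Darwin is UTC+9:30, so local arrival = 11:24 PM + 9:30 = 8:54 AM on Jan 20.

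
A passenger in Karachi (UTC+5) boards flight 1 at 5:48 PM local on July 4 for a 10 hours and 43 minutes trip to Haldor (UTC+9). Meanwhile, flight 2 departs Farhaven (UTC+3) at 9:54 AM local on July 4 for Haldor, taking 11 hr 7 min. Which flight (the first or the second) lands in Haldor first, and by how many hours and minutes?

Flight 1 in UTC: 5:48 PM − 5:00 = 12:48 PM on Jul 4.
+10 hours and 43 minutes → arrive 11:31 PM UTC on Jul 4.
Flight 2 in UTC: 9:54 AM − 3:00 = 6:54 AM on Jul 4.
+11 hours and 7 minutes → arrive 6:01 PM UTC on Jul 4.
Flight 2 lands earlier by 5 hours 30 minutes.

the second, by 5 hours 30 minutes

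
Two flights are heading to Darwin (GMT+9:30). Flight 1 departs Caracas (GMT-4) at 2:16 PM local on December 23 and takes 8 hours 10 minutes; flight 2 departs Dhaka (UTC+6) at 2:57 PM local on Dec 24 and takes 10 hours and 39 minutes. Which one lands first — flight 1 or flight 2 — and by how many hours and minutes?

Flight 1 in UTC: 2:16 PM + 4:00 = 6:16 PM on Dec 23.
+8 hours and 10 minutes → arrive 2:26 AM UTC on Dec 24.
Flight 2 in UTC: 2:57 PM − 6:00 = 8:57 AM on Dec 24.
+10 hours and 39 minutes → arrive 7:36 PM UTC on Dec 24.
Flight 1 lands earlier by 17 hours 10 minutes.

the first, by 17 hours 10 minutes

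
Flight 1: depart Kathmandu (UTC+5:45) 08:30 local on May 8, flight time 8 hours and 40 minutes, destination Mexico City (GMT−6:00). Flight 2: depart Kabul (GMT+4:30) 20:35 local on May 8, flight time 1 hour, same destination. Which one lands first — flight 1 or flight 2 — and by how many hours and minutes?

the first, by 5 hours 40 minutes

Flight 1 in UTC: 08:30 − 5:45 = 02:45 on May 8.
+8 hours and 40 minutes → arrive 11:25 UTC on May 8.
Flight 2 in UTC: 20:35 − 4:30 = 16:05 on May 8.
+1 hour → arrive 17:05 UTC on May 8.
Flight 1 lands earlier by 5 hours 40 minutes.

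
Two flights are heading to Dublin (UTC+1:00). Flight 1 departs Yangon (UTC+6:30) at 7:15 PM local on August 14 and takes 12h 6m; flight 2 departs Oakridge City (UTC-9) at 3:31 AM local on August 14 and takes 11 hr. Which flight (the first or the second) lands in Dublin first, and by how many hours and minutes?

the second, by 1 hour 20 minutes

Flight 1 in UTC: 7:15 PM − 6:30 = 12:45 PM on Aug 14.
+12 hours 6 minutes → arrive 12:51 AM UTC on Aug 15.
Flight 2 in UTC: 3:31 AM + 9:00 = 12:31 PM on Aug 14.
+11 hours → arrive 11:31 PM UTC on Aug 14.
Flight 2 lands earlier by 1 hour 20 minutes.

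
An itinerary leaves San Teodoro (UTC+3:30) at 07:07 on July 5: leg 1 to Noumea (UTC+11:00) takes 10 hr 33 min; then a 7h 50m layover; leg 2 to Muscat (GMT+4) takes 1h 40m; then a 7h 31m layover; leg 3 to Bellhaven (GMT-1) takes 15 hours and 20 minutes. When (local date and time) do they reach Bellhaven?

21:31 on July 6

Convert departure to UTC: 07:07 − 3:30 = 03:37 UTC on Jul 5.
Add 10 hours 33 minutes leg 1 → 14:10 UTC.
Add 7 hours and 50 minutes layover in Noumea → 22:00 UTC.
Add 1 hour 40 minutes leg 2 → 23:40 UTC.
Add 7 hours 31 minutes layover in Muscat → 07:11 UTC (Jul 6).
Add 15 hours and 20 minutes leg 3 → 22:31 UTC.
Bellhaven is UTC−1:00, so local arrival = 22:31 − 1:00 = 21:31 on Jul 6.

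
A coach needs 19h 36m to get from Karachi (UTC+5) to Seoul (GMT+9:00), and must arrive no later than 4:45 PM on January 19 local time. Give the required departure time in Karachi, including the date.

5:09 PM on January 18

Target arrival in UTC: 4:45 PM − 9:00 = 7:45 AM on Jan 19.
Subtract 19 hours 36 minutes → departure 12:09 PM UTC on Jan 18.
Karachi is UTC+5:00: 12:09 PM + 5:00 = 5:09 PM on Jan 18.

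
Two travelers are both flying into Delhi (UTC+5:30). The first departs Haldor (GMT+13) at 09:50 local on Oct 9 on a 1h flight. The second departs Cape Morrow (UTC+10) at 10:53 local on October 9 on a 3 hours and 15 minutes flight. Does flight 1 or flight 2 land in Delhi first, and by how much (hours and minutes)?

the first, by 6 hours 18 minutes

Flight 1 in UTC: 09:50 − 13:00 = 20:50 on Oct 8.
+1 hour → arrive 21:50 UTC on Oct 8.
Flight 2 in UTC: 10:53 − 10:00 = 00:53 on Oct 9.
+3 hours 15 minutes → arrive 04:08 UTC on Oct 9.
Flight 1 lands earlier by 6 hours 18 minutes.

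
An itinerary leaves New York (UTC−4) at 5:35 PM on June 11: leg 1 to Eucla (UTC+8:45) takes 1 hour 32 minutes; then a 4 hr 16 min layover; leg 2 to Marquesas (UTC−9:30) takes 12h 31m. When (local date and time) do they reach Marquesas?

Convert departure to UTC: 5:35 PM + 4:00 = 9:35 PM UTC on Jun 11.
Add 1 hour 32 minutes leg 1 → 11:07 PM UTC.
Add 4 hours and 16 minutes layover in Eucla → 3:23 AM UTC (Jun 12).
Add 12 hours and 31 minutes leg 2 → 3:54 PM UTC.
Marquesas is UTC−9:30, so local arrival = 3:54 PM − 9:30 = 6:24 AM on Jun 12.

6:24 AM on June 12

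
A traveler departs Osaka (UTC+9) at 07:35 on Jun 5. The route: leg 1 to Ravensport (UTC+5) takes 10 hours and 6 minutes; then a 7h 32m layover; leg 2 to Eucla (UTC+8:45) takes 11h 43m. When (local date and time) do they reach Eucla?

12:41 on June 6

Convert departure to UTC: 07:35 − 9:00 = 22:35 UTC on Jun 4.
Add 10 hours and 6 minutes leg 1 → 08:41 UTC (Jun 5).
Add 7 hours and 32 minutes layover in Ravensport → 16:13 UTC.
Add 11 hours 43 minutes leg 2 → 03:56 UTC (Jun 6).
Eucla is UTC+8:45, so local arrival = 03:56 + 8:45 = 12:41 on Jun 6.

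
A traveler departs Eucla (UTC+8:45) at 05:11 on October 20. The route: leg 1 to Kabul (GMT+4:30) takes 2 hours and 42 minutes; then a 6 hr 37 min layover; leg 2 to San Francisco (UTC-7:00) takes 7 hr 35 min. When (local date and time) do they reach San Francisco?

06:20 on Oct 20

Convert departure to UTC: 05:11 − 8:45 = 20:26 UTC on Oct 19.
Add 2 hours and 42 minutes leg 1 → 23:08 UTC.
Add 6 hours and 37 minutes layover in Kabul → 05:45 UTC (Oct 20).
Add 7 hours 35 minutes leg 2 → 13:20 UTC.
San Francisco is UTC−7:00, so local arrival = 13:20 − 7:00 = 06:20 on Oct 20.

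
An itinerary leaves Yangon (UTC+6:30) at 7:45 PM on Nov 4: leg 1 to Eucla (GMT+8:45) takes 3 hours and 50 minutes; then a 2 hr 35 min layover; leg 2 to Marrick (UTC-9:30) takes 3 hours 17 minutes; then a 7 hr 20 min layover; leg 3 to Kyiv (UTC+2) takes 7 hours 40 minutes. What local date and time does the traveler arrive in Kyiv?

Convert departure to UTC: 7:45 PM − 6:30 = 1:15 PM UTC on Nov 4.
Add 3 hours 50 minutes leg 1 → 5:05 PM UTC.
Add 2 hours 35 minutes layover in Eucla → 7:40 PM UTC.
Add 3 hours 17 minutes leg 2 → 10:57 PM UTC.
Add 7 hours and 20 minutes layover in Marrick → 6:17 AM UTC (Nov 5).
Add 7 hours and 40 minutes leg 3 → 1:57 PM UTC.
Kyiv is UTC+2:00, so local arrival = 1:57 PM + 2:00 = 3:57 PM on Nov 5.

3:57 PM on November 5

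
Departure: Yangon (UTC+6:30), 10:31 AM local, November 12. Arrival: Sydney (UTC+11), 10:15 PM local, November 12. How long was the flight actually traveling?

Sydney is 4:30 ahead of Yangon.
Clock-face elapsed time (ignoring zones) is 11 hours 44 minutes.
Actual elapsed = 11 hours 44 minutes − 4:30 = 7 hours 14 minutes.

7 hours 14 minutes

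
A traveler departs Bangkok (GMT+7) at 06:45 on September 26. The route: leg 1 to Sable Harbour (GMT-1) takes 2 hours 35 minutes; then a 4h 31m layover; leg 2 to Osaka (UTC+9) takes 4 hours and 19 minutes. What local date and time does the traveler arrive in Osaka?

20:10 on Sep 26

Convert departure to UTC: 06:45 − 7:00 = 23:45 UTC on Sep 25.
Add 2 hours 35 minutes leg 1 → 02:20 UTC (Sep 26).
Add 4 hours 31 minutes layover in Sable Harbour → 06:51 UTC.
Add 4 hours and 19 minutes leg 2 → 11:10 UTC.
Osaka is UTC+9:00, so local arrival = 11:10 + 9:00 = 20:10 on Sep 26.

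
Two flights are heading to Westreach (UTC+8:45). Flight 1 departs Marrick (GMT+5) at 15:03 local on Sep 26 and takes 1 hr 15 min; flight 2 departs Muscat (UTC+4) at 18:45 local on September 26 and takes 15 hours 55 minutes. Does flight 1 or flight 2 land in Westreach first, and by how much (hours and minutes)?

the first, by 19 hours 22 minutes

Flight 1 in UTC: 15:03 − 5:00 = 10:03 on Sep 26.
+1 hour and 15 minutes → arrive 11:18 UTC on Sep 26.
Flight 2 in UTC: 18:45 − 4:00 = 14:45 on Sep 26.
+15 hours and 55 minutes → arrive 06:40 UTC on Sep 27.
Flight 1 lands earlier by 19 hours 22 minutes.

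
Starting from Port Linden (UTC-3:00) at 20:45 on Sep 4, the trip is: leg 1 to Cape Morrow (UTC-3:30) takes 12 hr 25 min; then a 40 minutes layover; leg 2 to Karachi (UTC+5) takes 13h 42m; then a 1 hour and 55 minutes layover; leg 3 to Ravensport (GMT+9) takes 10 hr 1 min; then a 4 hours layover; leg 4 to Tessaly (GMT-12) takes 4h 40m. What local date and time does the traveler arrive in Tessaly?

Convert departure to UTC: 20:45 + 3:00 = 23:45 UTC on Sep 4.
Add 12 hours 25 minutes leg 1 → 12:10 UTC (Sep 5).
Add 40 minutes layover in Cape Morrow → 12:50 UTC.
Add 13 hours and 42 minutes leg 2 → 02:32 UTC (Sep 6).
Add 1 hour and 55 minutes layover in Karachi → 04:27 UTC.
Add 10 hours and 1 minute leg 3 → 14:28 UTC.
Add 4 hours layover in Ravensport → 18:28 UTC.
Add 4 hours and 40 minutes leg 4 → 23:08 UTC.
Tessaly is UTC−12:00, so local arrival = 23:08 − 12:00 = 11:08 on Sep 6.

11:08 on Sep 6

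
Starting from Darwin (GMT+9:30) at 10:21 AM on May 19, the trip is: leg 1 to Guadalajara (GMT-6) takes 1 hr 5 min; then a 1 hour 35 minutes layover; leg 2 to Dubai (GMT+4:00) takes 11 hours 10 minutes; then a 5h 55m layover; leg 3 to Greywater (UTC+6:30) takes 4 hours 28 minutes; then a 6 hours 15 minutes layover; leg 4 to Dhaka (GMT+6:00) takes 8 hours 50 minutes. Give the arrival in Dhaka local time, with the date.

Convert departure to UTC: 10:21 AM − 9:30 = 12:51 AM UTC on May 19.
Add 1 hour and 5 minutes leg 1 → 1:56 AM UTC.
Add 1 hour and 35 minutes layover in Guadalajara → 3:31 AM UTC.
Add 11 hours and 10 minutes leg 2 → 2:41 PM UTC.
Add 5 hours 55 minutes layover in Dubai → 8:36 PM UTC.
Add 4 hours and 28 minutes leg 3 → 1:04 AM UTC (May 20).
Add 6 hours 15 minutes layover in Greywater → 7:19 AM UTC.
Add 8 hours 50 minutes leg 4 → 4:09 PM UTC.
Dhaka is UTC+6:00, so local arrival = 4:09 PM + 6:00 = 10:09 PM on May 20.

10:09 PM on May 20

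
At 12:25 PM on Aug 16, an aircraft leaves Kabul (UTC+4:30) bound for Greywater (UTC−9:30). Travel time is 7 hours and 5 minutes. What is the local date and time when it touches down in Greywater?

Convert departure to UTC: 12:25 PM − 4:30 = 7:55 AM UTC on Aug 16.
Add 7 hours and 5 minutes travel time → 3:00 PM UTC.
Greywater is UTC−9:30, so local arrival = 3:00 PM − 9:30 = 5:30 AM on Aug 16.

5:30 AM on August 16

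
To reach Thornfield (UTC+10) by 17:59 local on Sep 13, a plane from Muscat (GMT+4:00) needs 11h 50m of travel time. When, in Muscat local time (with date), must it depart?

00:09 on September 13

Target arrival in UTC: 17:59 − 10:00 = 07:59 on Sep 13.
Subtract 11 hours and 50 minutes → departure 20:09 UTC on Sep 12.
Muscat is UTC+4:00: 20:09 + 4:00 = 00:09 on Sep 13.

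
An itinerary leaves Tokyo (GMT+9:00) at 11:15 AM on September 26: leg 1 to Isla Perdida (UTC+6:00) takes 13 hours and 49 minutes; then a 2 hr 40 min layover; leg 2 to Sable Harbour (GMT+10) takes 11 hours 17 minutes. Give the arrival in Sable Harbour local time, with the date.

4:01 PM on September 27

Convert departure to UTC: 11:15 AM − 9:00 = 2:15 AM UTC on Sep 26.
Add 13 hours 49 minutes leg 1 → 4:04 PM UTC.
Add 2 hours and 40 minutes layover in Isla Perdida → 6:44 PM UTC.
Add 11 hours 17 minutes leg 2 → 6:01 AM UTC (Sep 27).
Sable Harbour is UTC+10:00, so local arrival = 6:01 AM + 10:00 = 4:01 PM on Sep 27.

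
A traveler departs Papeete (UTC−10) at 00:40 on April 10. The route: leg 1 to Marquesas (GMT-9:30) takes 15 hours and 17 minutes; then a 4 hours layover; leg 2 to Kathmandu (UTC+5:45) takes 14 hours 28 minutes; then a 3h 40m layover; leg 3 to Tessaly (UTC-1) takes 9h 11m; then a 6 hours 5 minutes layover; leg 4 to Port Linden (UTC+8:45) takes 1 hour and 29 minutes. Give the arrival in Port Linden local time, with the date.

Convert departure to UTC: 00:40 + 10:00 = 10:40 UTC on Apr 10.
Add 15 hours and 17 minutes leg 1 → 01:57 UTC (Apr 11).
Add 4 hours layover in Marquesas → 05:57 UTC.
Add 14 hours 28 minutes leg 2 → 20:25 UTC.
Add 3 hours 40 minutes layover in Kathmandu → 00:05 UTC (Apr 12).
Add 9 hours 11 minutes leg 3 → 09:16 UTC.
Add 6 hours 5 minutes layover in Tessaly → 15:21 UTC.
Add 1 hour 29 minutes leg 4 → 16:50 UTC.
Port Linden is UTC+8:45, so local arrival = 16:50 + 8:45 = 01:35 on Apr 13.

01:35 on April 13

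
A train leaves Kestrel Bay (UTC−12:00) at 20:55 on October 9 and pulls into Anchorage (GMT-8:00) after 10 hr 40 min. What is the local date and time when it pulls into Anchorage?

Convert departure to UTC: 20:55 + 12:00 = 08:55 UTC on Oct 10.
Add 10 hours 40 minutes travel time → 19:35 UTC.
Anchorage is UTC−8:00, so local arrival = 19:35 − 8:00 = 11:35 on Oct 10.

11:35 on October 10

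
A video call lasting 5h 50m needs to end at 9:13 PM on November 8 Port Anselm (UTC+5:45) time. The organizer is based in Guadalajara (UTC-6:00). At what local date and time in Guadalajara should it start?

3:38 AM on November 8

Target end time in UTC: 9:13 PM − 5:45 = 3:28 PM on Nov 8.
Subtract 5 hours 50 minutes → start 9:38 AM UTC on Nov 8.
Guadalajara is UTC−6:00: 9:38 AM − 6:00 = 3:38 AM on Nov 8.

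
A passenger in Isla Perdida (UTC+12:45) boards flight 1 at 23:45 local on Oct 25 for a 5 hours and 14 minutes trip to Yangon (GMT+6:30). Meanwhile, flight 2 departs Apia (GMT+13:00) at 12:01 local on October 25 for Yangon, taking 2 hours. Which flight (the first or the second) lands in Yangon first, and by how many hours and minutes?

the second, by 15 hours 13 minutes

Flight 1 in UTC: 23:45 − 12:45 = 11:00 on Oct 25.
+5 hours and 14 minutes → arrive 16:14 UTC on Oct 25.
Flight 2 in UTC: 12:01 − 13:00 = 23:01 on Oct 24.
+2 hours → arrive 01:01 UTC on Oct 25.
Flight 2 lands earlier by 15 hours 13 minutes.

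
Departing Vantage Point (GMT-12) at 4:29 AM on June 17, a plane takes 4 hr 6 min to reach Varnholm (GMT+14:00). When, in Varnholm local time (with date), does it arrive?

Varnholm is 26:00 ahead of Vantage Point.
After 4 hours 6 minutes it is 8:35 AM in Vantage Point.
Shift by the zone difference: 8:35 AM + 26:00 = 10:35 AM on Jun 18 in Varnholm.

10:35 AM on Jun 18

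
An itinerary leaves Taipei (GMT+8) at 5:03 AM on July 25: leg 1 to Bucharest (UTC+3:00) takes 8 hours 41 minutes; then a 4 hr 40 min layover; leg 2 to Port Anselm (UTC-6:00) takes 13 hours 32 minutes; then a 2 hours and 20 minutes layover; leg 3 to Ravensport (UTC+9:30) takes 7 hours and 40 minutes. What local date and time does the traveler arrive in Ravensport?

7:26 PM on July 26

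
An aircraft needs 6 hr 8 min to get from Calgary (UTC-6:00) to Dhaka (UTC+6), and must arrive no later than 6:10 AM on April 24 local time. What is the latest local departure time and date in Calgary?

12:02 PM on April 23

Target arrival in UTC: 6:10 AM − 6:00 = 12:10 AM on Apr 24.
Subtract 6 hours and 8 minutes → departure 6:02 PM UTC on Apr 23.
Calgary is UTC−6:00: 6:02 PM − 6:00 = 12:02 PM on Apr 23.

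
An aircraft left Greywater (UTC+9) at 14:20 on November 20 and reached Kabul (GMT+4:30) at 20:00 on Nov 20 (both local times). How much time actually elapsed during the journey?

10 hours 10 minutes

Departure in UTC: 14:20 − 9:00 = 05:20 on Nov 20.
Arrival in UTC: 20:00 − 4:30 = 15:30 on Nov 20.
Elapsed = 15:30 − 05:20 = 10 hours 10 minutes.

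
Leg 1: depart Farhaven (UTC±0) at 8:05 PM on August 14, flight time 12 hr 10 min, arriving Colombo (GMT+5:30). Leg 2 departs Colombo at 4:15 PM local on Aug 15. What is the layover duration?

Farhaven is at UTC+0, so departure is already 8:05 PM UTC on Aug 14.
Add 12 hours 10 minutes flight time → 8:15 AM UTC (Aug 15).
Colombo is UTC+5:30, so local arrival = 8:15 AM + 5:30 = 1:45 PM on Aug 15.
Layover = 4:15 PM − 1:45 PM = 2 hours 30 minutes.

2 hours 30 minutes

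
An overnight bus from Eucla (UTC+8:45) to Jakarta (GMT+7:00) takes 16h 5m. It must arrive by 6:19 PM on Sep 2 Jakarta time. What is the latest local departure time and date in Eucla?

3:59 AM on Sep 2

Target arrival in UTC: 6:19 PM − 7:00 = 11:19 AM on Sep 2.
Subtract 16 hours 5 minutes → departure 7:14 PM UTC on Sep 1.
Eucla is UTC+8:45: 7:14 PM + 8:45 = 3:59 AM on Sep 2.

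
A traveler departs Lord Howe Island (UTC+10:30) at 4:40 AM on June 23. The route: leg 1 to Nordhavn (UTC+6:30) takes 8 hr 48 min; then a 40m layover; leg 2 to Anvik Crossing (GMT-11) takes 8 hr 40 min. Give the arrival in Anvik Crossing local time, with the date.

Convert departure to UTC: 4:40 AM − 10:30 = 6:10 PM UTC on Jun 22.
Add 8 hours 48 minutes leg 1 → 2:58 AM UTC (Jun 23).
Add 40 minutes layover in Nordhavn → 3:38 AM UTC.
Add 8 hours and 40 minutes leg 2 → 12:18 PM UTC.
Anvik Crossing is UTC−11:00, so local arrival = 12:18 PM − 11:00 = 1:18 AM on Jun 23.

1:18 AM on June 23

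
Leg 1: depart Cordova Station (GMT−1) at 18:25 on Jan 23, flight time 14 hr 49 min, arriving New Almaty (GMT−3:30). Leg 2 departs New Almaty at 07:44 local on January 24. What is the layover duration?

1 hour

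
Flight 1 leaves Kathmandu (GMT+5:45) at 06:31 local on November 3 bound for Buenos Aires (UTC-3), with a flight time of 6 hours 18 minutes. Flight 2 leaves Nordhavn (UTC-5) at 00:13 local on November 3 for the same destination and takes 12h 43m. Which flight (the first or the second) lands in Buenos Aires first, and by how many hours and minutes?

Flight 1 in UTC: 06:31 − 5:45 = 00:46 on Nov 3.
+6 hours and 18 minutes → arrive 07:04 UTC on Nov 3.
Flight 2 in UTC: 00:13 + 5:00 = 05:13 on Nov 3.
+12 hours 43 minutes → arrive 17:56 UTC on Nov 3.
Flight 1 lands earlier by 10 hours 52 minutes.

the first, by 10 hours 52 minutes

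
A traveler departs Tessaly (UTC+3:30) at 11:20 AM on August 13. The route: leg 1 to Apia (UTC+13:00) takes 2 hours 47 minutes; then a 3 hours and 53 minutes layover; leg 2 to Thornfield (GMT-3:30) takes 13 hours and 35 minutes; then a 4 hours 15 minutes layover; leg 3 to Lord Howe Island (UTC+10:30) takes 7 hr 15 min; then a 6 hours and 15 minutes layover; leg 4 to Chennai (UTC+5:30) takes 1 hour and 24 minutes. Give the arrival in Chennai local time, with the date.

4:44 AM on August 15

Convert departure to UTC: 11:20 AM − 3:30 = 7:50 AM UTC on Aug 13.
Add 2 hours and 47 minutes leg 1 → 10:37 AM UTC.
Add 3 hours and 53 minutes layover in Apia → 2:30 PM UTC.
Add 13 hours and 35 minutes leg 2 → 4:05 AM UTC (Aug 14).
Add 4 hours 15 minutes layover in Thornfield → 8:20 AM UTC.
Add 7 hours and 15 minutes leg 3 → 3:35 PM UTC.
Add 6 hours 15 minutes layover in Lord Howe Island → 9:50 PM UTC.
Add 1 hour and 24 minutes leg 4 → 11:14 PM UTC.
Chennai is UTC+5:30, so local arrival = 11:14 PM + 5:30 = 4:44 AM on Aug 15.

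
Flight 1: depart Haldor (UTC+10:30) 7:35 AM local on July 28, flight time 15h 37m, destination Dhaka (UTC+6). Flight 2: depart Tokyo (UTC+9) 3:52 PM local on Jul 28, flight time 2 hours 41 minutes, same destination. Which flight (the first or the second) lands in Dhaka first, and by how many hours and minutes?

the second, by 3 hours 9 minutes

Flight 1 in UTC: 7:35 AM − 10:30 = 9:05 PM on Jul 27.
+15 hours and 37 minutes → arrive 12:42 PM UTC on Jul 28.
Flight 2 in UTC: 3:52 PM − 9:00 = 6:52 AM on Jul 28.
+2 hours 41 minutes → arrive 9:33 AM UTC on Jul 28.
Flight 2 lands earlier by 3 hours 9 minutes.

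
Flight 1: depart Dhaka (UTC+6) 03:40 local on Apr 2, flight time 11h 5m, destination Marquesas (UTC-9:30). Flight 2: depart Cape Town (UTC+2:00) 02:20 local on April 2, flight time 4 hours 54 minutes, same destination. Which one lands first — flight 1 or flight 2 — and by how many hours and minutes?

the second, by 3 hours 31 minutes

Flight 1 in UTC: 03:40 − 6:00 = 21:40 on Apr 1.
+11 hours and 5 minutes → arrive 08:45 UTC on Apr 2.
Flight 2 in UTC: 02:20 − 2:00 = 00:20 on Apr 2.
+4 hours and 54 minutes → arrive 05:14 UTC on Apr 2.
Flight 2 lands earlier by 3 hours 31 minutes.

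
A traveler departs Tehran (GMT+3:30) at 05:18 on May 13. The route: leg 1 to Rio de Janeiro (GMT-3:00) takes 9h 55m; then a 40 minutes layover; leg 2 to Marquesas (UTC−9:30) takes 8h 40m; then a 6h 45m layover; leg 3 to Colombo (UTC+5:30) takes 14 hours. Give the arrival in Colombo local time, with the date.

23:18 on May 14

Convert departure to UTC: 05:18 − 3:30 = 01:48 UTC on May 13.
Add 9 hours and 55 minutes leg 1 → 11:43 UTC.
Add 40 minutes layover in Rio de Janeiro → 12:23 UTC.
Add 8 hours and 40 minutes leg 2 → 21:03 UTC.
Add 6 hours 45 minutes layover in Marquesas → 03:48 UTC (May 14).
Add 14 hours leg 3 → 17:48 UTC.
Colombo is UTC+5:30, so local arrival = 17:48 + 5:30 = 23:18 on May 14.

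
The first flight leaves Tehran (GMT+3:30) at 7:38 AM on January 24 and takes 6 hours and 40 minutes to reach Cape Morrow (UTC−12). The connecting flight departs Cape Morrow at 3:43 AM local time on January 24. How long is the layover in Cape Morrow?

Convert departure to UTC: 7:38 AM − 3:30 = 4:08 AM UTC on Jan 24.
Add 6 hours and 40 minutes flight time → 10:48 AM UTC.
Cape Morrow is UTC−12:00, so local arrival = 10:48 AM − 12:00 = 10:48 PM on Jan 23.
Layover = 3:43 AM − 10:48 PM (+1 day) = 4 hours 55 minutes.

4 hours 55 minutes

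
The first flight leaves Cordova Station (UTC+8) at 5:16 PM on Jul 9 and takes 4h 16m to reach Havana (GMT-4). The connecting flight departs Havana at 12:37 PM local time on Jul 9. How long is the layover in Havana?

Convert departure to UTC: 5:16 PM − 8:00 = 9:16 AM UTC on Jul 9.
Add 4 hours 16 minutes flight time → 1:32 PM UTC.
Havana is UTC−4:00, so local arrival = 1:32 PM − 4:00 = 9:32 AM on Jul 9.
Layover = 12:37 PM − 9:32 AM = 3 hours 5 minutes.

3 hours 5 minutes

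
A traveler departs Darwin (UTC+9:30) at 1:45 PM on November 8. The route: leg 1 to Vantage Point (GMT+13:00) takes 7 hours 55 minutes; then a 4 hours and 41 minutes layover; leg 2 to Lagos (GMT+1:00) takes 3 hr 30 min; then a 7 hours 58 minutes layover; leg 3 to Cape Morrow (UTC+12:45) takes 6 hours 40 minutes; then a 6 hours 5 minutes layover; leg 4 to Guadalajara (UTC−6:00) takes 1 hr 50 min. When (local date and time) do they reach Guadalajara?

12:54 PM on November 9

Convert departure to UTC: 1:45 PM − 9:30 = 4:15 AM UTC on Nov 8.
Add 7 hours and 55 minutes leg 1 → 12:10 PM UTC.
Add 4 hours and 41 minutes layover in Vantage Point → 4:51 PM UTC.
Add 3 hours 30 minutes leg 2 → 8:21 PM UTC.
Add 7 hours 58 minutes layover in Lagos → 4:19 AM UTC (Nov 9).
Add 6 hours and 40 minutes leg 3 → 10:59 AM UTC.
Add 6 hours and 5 minutes layover in Cape Morrow → 5:04 PM UTC.
Add 1 hour 50 minutes leg 4 → 6:54 PM UTC.
Guadalajara is UTC−6:00, so local arrival = 6:54 PM − 6:00 = 12:54 PM on Nov 9.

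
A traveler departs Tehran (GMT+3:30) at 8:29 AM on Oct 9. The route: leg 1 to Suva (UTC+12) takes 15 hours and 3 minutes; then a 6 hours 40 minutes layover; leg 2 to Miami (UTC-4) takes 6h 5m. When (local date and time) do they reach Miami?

Convert departure to UTC: 8:29 AM − 3:30 = 4:59 AM UTC on Oct 9.
Add 15 hours and 3 minutes leg 1 → 8:02 PM UTC.
Add 6 hours and 40 minutes layover in Suva → 2:42 AM UTC (Oct 10).
Add 6 hours and 5 minutes leg 2 → 8:47 AM UTC.
Miami is UTC−4:00, so local arrival = 8:47 AM − 4:00 = 4:47 AM on Oct 10.

4:47 AM on October 10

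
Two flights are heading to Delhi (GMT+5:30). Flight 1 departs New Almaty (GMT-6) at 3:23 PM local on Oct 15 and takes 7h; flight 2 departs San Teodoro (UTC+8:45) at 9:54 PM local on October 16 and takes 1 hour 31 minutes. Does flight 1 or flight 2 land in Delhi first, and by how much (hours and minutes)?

the first, by 10 hours 17 minutes

Flight 1 in UTC: 3:23 PM + 6:00 = 9:23 PM on Oct 15.
+7 hours → arrive 4:23 AM UTC on Oct 16.
Flight 2 in UTC: 9:54 PM − 8:45 = 1:09 PM on Oct 16.
+1 hour and 31 minutes → arrive 2:40 PM UTC on Oct 16.
Flight 1 lands earlier by 10 hours 17 minutes.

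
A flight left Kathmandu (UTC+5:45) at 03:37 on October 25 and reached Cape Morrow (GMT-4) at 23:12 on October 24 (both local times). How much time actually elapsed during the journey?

Departure in UTC: 03:37 − 5:45 = 21:52 on Oct 24.
Arrival in UTC: 23:12 + 4:00 = 03:12 on Oct 25.
Elapsed = 03:12 − 21:52 (+1 day) = 5 hours 20 minutes.

5 hours 20 minutes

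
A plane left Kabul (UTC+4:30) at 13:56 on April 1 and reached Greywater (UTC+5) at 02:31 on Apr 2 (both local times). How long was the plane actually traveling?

Departure in UTC: 13:56 − 4:30 = 09:26 on Apr 1.
Arrival in UTC: 02:31 − 5:00 = 21:31 on Apr 1.
Elapsed = 21:31 − 09:26 = 12 hours 5 minutes.

12 hours 5 minutes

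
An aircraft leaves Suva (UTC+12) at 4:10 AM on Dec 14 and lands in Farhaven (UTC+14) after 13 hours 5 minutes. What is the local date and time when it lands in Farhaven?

Convert departure to UTC: 4:10 AM − 12:00 = 4:10 PM UTC on Dec 13.
Add 13 hours 5 minutes travel time → 5:15 AM UTC (Dec 14).
Farhaven is UTC+14:00, so local arrival = 5:15 AM + 14:00 = 7:15 PM on Dec 14.

7:15 PM on December 14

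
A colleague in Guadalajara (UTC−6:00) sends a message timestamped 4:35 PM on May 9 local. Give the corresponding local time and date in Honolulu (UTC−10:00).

Honolulu is 4:00 behind Guadalajara.
Shift by the zone difference: 4:35 PM − 4:00 = 12:35 PM on May 9 in Honolulu.

12:35 PM on May 9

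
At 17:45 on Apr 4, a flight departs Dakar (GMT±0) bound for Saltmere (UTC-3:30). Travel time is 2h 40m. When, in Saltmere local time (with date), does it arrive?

16:55 on April 4

Dakar is at UTC+0, so departure is already 17:45 UTC on Apr 4.
Add 2 hours 40 minutes travel time → 20:25 UTC.
Saltmere is UTC−3:30, so local arrival = 20:25 − 3:30 = 16:55 on Apr 4.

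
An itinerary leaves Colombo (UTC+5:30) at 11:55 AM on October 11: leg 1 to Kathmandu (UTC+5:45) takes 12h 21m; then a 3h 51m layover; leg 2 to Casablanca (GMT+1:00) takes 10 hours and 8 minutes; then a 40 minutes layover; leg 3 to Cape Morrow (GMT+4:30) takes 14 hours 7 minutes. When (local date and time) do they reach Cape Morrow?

4:02 AM on October 13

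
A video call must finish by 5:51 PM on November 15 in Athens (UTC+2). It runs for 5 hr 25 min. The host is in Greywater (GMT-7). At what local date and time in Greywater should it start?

3:26 AM on November 15

Target end time in UTC: 5:51 PM − 2:00 = 3:51 PM on Nov 15.
Subtract 5 hours and 25 minutes → start 10:26 AM UTC on Nov 15.
Greywater is UTC−7:00: 10:26 AM − 7:00 = 3:26 AM on Nov 15.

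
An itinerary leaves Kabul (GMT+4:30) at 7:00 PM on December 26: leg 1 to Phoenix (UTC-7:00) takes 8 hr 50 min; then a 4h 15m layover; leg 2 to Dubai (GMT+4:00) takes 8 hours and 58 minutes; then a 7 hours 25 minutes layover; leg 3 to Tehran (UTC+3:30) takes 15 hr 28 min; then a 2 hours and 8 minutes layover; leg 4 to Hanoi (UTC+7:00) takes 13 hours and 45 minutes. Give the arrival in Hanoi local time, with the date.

Convert departure to UTC: 7:00 PM − 4:30 = 2:30 PM UTC on Dec 26.
Add 8 hours and 50 minutes leg 1 → 11:20 PM UTC.
Add 4 hours 15 minutes layover in Phoenix → 3:35 AM UTC (Dec 27).
Add 8 hours 58 minutes leg 2 → 12:33 PM UTC.
Add 7 hours and 25 minutes layover in Dubai → 7:58 PM UTC.
Add 15 hours 28 minutes leg 3 → 11:26 AM UTC (Dec 28).
Add 2 hours and 8 minutes layover in Tehran → 1:34 PM UTC.
Add 13 hours and 45 minutes leg 4 → 3:19 AM UTC (Dec 29).
Hanoi is UTC+7:00, so local arrival = 3:19 AM + 7:00 = 10:19 AM on Dec 29.

10:19 AM on December 29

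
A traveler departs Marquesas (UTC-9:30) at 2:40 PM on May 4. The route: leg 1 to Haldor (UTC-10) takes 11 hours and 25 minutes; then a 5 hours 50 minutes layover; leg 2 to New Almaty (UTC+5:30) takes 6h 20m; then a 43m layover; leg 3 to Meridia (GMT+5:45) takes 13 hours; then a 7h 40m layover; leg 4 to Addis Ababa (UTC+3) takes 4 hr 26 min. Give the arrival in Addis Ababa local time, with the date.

Convert departure to UTC: 2:40 PM + 9:30 = 12:10 AM UTC on May 5.
Add 11 hours and 25 minutes leg 1 → 11:35 AM UTC.
Add 5 hours 50 minutes layover in Haldor → 5:25 PM UTC.
Add 6 hours 20 minutes leg 2 → 11:45 PM UTC.
Add 43 minutes layover in New Almaty → 12:28 AM UTC (May 6).
Add 13 hours leg 3 → 1:28 PM UTC.
Add 7 hours and 40 minutes layover in Meridia → 9:08 PM UTC.
Add 4 hours and 26 minutes leg 4 → 1:34 AM UTC (May 7).
Addis Ababa is UTC+3:00, so local arrival = 1:34 AM + 3:00 = 4:34 AM on May 7.

4:34 AM on May 7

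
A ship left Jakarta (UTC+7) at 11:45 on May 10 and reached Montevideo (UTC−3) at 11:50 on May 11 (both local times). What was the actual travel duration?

34 hours 5 minutes

Montevideo is 10:00 behind Jakarta.
Clock-face elapsed time (ignoring zones) is 24 hours 5 minutes.
Actual elapsed = 24 hours 5 minutes + 10:00 = 34 hours 5 minutes.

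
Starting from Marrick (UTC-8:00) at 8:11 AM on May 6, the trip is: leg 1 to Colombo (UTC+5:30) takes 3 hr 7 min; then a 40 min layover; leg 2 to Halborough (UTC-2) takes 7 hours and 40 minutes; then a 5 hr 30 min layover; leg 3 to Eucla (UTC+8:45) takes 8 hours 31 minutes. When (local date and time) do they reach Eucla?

Convert departure to UTC: 8:11 AM + 8:00 = 4:11 PM UTC on May 6.
Add 3 hours and 7 minutes leg 1 → 7:18 PM UTC.
Add 40 minutes layover in Colombo → 7:58 PM UTC.
Add 7 hours 40 minutes leg 2 → 3:38 AM UTC (May 7).
Add 5 hours and 30 minutes layover in Halborough → 9:08 AM UTC.
Add 8 hours and 31 minutes leg 3 → 5:39 PM UTC.
Eucla is UTC+8:45, so local arrival = 5:39 PM + 8:45 = 2:24 AM on May 8.

2:24 AM on May 8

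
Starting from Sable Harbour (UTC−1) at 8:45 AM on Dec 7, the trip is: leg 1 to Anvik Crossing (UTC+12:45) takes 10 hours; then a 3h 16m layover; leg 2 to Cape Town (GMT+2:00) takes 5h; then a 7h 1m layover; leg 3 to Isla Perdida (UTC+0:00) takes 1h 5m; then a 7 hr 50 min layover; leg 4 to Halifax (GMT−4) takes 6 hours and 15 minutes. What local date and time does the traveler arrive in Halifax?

Convert departure to UTC: 8:45 AM + 1:00 = 9:45 AM UTC on Dec 7.
Add 10 hours leg 1 → 7:45 PM UTC.
Add 3 hours and 16 minutes layover in Anvik Crossing → 11:01 PM UTC.
Add 5 hours leg 2 → 4:01 AM UTC (Dec 8).
Add 7 hours and 1 minute layover in Cape Town → 11:02 AM UTC.
Add 1 hour and 5 minutes leg 3 → 12:07 PM UTC.
Add 7 hours and 50 minutes layover in Isla Perdida → 7:57 PM UTC.
Add 6 hours and 15 minutes leg 4 → 2:12 AM UTC (Dec 9).
Halifax is UTC−4:00, so local arrival = 2:12 AM − 4:00 = 10:12 PM on Dec 8.

10:12 PM on December 8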